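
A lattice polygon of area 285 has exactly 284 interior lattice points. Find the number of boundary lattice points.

4

Pick's theorem gives A = I + B/2 − 1, so B = 2(A − I + 1) = 2(285 − 284 + 1) = 4.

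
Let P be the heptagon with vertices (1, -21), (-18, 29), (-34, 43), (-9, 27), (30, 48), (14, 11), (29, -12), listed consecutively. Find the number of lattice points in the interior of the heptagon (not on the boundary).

By the shoelace formula, twice the signed area is |(1·29 − (-18)·(-21)) + ((-18)·43 − (-34)·29) + ((-34)·27 − (-9)·43) + ((-9)·48 − 30·27) + (30·11 − 14·48) + (14·(-12) − 29·11) + (29·(-21) − 1·(-12))| = 3336, so the area is 1668.
Summing gcd(|Δx|,|Δy|) over the edges gives the boundary count: gcd(19,50) + gcd(16,14) + gcd(25,16) + gcd(39,21) + gcd(16,37) + gcd(15,23) + gcd(28,9) = 1+2+1+3+1+1+1 = 10.
By Pick's theorem A = I + B/2 − 1, so I = 1668 − 10/2 + 1 = 1664.

1664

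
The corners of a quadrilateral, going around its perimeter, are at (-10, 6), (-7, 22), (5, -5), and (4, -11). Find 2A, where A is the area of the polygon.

Using the shoelace formula, 2A = |((-10)·22 − (-7)·6) + ((-7)·(-5) − 5·22) + (5·(-11) − 4·(-5)) + (4·6 − (-10)·(-11))| = 374, so the area is 187.

374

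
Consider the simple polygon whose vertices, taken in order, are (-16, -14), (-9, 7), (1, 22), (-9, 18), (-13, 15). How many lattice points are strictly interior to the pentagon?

140

By the shoelace formula, twice the signed area is |((-16)·7 − (-9)·(-14)) + ((-9)·22 − 1·7) + (1·18 − (-9)·22) + ((-9)·15 − (-13)·18) + ((-13)·(-14) − (-16)·15)| = 294, so the area is 147.
Along each edge there are gcd(|Δx|,|Δy|)+1 lattice points, so counting each shared vertex once the boundary has gcd(7,21) + gcd(10,15) + gcd(10,4) + gcd(4,3) + gcd(3,29) = 7+5+2+1+1 = 16.
Pick's theorem gives I = A − B/2 + 1 = 147 − 16/2 + 1 = 140.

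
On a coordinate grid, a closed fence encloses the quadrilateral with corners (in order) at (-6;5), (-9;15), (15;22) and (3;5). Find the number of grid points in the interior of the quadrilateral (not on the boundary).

Using the shoelace formula, 2A = |((-6)·15 − (-9)·5) + ((-9)·22 − 15·15) + (15·5 − 3·22) + (3·5 − (-6)·5)| = 414, so the area is 207.
Summing gcd(|Δx|,|Δy|) over the edges gives the boundary count: gcd(3,10) + gcd(24,7) + gcd(12,17) + gcd(9,0) = 1+1+1+9 = 12.
By Pick's theorem A = I + B/2 − 1, so I = 207 − 12/2 + 1 = 202.

202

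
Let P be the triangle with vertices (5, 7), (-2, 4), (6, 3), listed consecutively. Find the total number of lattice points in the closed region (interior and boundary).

18

By the shoelace formula, twice the signed area is |[5·4 − (-2)·7] + [(-2)·3 − 6·4] + [6·7 − 5·3]| = 31, so the area is 15.5.
Along each edge there are gcd(|Δx|,|Δy|)+1 lattice points, so counting each shared vertex once the boundary has gcd(7,3) + gcd(8,1) + gcd(1,4) = 1+1+1 = 3.
Pick's theorem gives I = A − B/2 + 1 = 15.5 − 3/2 + 1 = 15, so the closed region contains I + B = 15 + 3 = 18 lattice points.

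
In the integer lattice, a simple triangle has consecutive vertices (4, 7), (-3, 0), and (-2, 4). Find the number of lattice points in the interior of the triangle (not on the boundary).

Using the shoelace formula, 2A = |(4·0 − (-3)·7) + ((-3)·4 − (-2)·0) + ((-2)·7 − 4·4)| = 21, so the area is 21/2.
Summing gcd(|Δx|,|Δy|) over the edges gives the boundary count: gcd(7,7) + gcd(1,4) + gcd(6,3) = 7+1+3 = 11.
Pick's theorem gives I = A − B/2 + 1 = 21/2 − 11/2 + 1 = 6.

6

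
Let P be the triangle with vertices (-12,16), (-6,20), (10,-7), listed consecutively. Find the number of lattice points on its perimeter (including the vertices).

Along each edge there are gcd(|Δx|,|Δy|)+1 lattice points, so counting each shared vertex once the boundary has gcd(6,4) + gcd(16,27) + gcd(22,23) = 2+1+1 = 4.

4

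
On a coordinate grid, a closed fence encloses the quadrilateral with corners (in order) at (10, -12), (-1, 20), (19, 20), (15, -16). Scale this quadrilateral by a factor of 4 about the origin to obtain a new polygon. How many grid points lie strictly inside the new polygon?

6637

By the shoelace formula, twice the signed area is |(10·20 − (-1)·(-12)) + ((-1)·20 − 19·20) + (19·(-16) − 15·20) + (15·(-12) − 10·(-16))| = 836, so the area is 418.
Along each edge there are gcd(|Δx|,|Δy|)+1 lattice points, so counting each shared vertex once the boundary has gcd(11,32) + gcd(20,0) + gcd(4,36) + gcd(5,4) = 1+20+4+1 = 26.
Scaling by 4 multiplies the area by 4² = 16 (so the new area is 6688) and multiplies the boundary lattice-point count by 4, giving 104.
By Pick's theorem, the interior count of the dilated polygon is 6688 − 104/2 + 1 = 6637.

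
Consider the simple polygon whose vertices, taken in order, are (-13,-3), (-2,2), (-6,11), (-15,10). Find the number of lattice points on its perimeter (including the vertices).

4

Along each edge there are gcd(|Δx|,|Δy|)+1 lattice points, so counting each shared vertex once the boundary has gcd(11,5) + gcd(4,9) + gcd(9,1) + gcd(2,13) = 1+1+1+1 = 4.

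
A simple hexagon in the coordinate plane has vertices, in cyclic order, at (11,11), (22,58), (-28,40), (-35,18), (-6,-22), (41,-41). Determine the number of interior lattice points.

3359

By the shoelace formula, twice the signed area is |(11·58 − 22·11) + (22·40 − (-28)·58) + ((-28)·18 − (-35)·40) + ((-35)·(-22) − (-6)·18) + ((-6)·(-41) − 41·(-22)) + (41·11 − 11·(-41))| = 6724, so the area is 3362.
Summing gcd(|Δx|,|Δy|) over the edges gives the boundary count: gcd(11,47) + gcd(50,18) + gcd(7,22) + gcd(29,40) + gcd(47,19) + gcd(30,52) = 1+2+1+1+1+2 = 8.
Pick's theorem gives I = A − B/2 + 1 = 3362 − 8/2 + 1 = 3359.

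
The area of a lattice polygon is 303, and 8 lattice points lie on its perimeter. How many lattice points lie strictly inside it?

From Pick's theorem, I = A − B/2 + 1 = 303 − 8/2 + 1 = 300.

300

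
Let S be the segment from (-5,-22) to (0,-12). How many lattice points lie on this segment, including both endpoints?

The number of lattice points on a segment between lattice points is gcd(|Δx|,|Δy|) + 1 = gcd(5,10) + 1 = 5 + 1 = 6.

6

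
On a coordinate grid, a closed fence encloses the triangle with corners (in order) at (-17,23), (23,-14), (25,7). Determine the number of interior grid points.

The shoelace formula gives twice the area as |[(-17)·(-14) − 23·23] + [23·7 − 25·(-14)] + [25·23 − (-17)·7]| = 914, so the area is 457.
The number of boundary lattice points is Σ gcd(|Δx|,|Δy|) = gcd(40,37) + gcd(2,21) + gcd(42,16) = 1+1+2 = 4.
By Pick's theorem A = I + B/2 − 1, so I = 457 − 4/2 + 1 = 456.

456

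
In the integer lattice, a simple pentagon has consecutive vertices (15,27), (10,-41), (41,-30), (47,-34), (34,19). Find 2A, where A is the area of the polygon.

3194

Using the shoelace formula, 2A = |[15·(-41) − 10·27] + [10·(-30) − 41·(-41)] + [41·(-34) − 47·(-30)] + [47·19 − 34·(-34)] + [34·27 − 15·19]| = 3194, so the area is 1597.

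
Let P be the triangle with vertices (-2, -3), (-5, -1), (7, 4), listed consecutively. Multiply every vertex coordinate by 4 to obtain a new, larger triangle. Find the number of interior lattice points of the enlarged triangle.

The shoelace formula gives twice the area as |((-2)·(-1) − (-5)·(-3)) + ((-5)·4 − 7·(-1)) + (7·(-3) − (-2)·4)| = 39, so the area is 39/2.
Summing gcd(|Δx|,|Δy|) over the edges gives the boundary count: gcd(3,2) + gcd(12,5) + gcd(9,7) = 1+1+1 = 3.
Scaling by 4 multiplies the area by 4² = 16 (so the new area is 312) and multiplies the boundary lattice-point count by 4, giving 12.
By Pick's theorem, the interior count of the dilated polygon is 312 − 12/2 + 1 = 307.

307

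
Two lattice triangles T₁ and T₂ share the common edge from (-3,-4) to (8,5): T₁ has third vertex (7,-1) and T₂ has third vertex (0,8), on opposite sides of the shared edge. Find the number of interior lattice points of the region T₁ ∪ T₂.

79

The union is the simple quadrilateral with vertices (-3,-4), (7,-1), (8,5), (0,8) in order.
The shoelace formula gives twice the area as |((-3)·(-1) − 7·(-4)) + (7·5 − 8·(-1)) + (8·8 − 0·5) + (0·(-4) − (-3)·8)| = 162, so the area is 81.
The number of boundary lattice points is Σ gcd(|Δx|,|Δy|) = gcd(10,3) + gcd(1,6) + gcd(8,3) + gcd(3,12) = 1+1+1+3 = 6.
By Pick's theorem I = A − B/2 + 1 = 81 − 6/2 + 1 = 79.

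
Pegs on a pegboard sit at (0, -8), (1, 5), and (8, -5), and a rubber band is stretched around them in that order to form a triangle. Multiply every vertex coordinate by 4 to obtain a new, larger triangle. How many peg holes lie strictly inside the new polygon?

803

The shoelace formula gives twice the area as |[0·5 − 1·(-8)] + [1·(-5) − 8·5] + [8·(-8) − 0·(-5)]| = 101, so the area is 101/2.
The number of boundary lattice points is Σ gcd(|Δx|,|Δy|) = gcd(1,13) + gcd(7,10) + gcd(8,3) = 1+1+1 = 3.
Scaling by 4 multiplies the area by 4² = 16 (so the new area is 808) and multiplies the boundary lattice-point count by 4, giving 12.
By Pick's theorem, the interior count of the dilated polygon is 808 − 12/2 + 1 = 803.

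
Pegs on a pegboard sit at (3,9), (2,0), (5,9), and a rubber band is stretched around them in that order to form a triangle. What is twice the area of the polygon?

18

Using the shoelace formula, 2A = |[3·0 − 2·9] + [2·9 − 5·0] + [5·9 − 3·9]| = 18, so the area is 9.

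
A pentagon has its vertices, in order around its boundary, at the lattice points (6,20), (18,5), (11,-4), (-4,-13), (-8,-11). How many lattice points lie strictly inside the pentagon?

Using the shoelace formula, 2A = |(6·5 − 18·20) + (18·(-4) − 11·5) + (11·(-13) − (-4)·(-4)) + ((-4)·(-11) − (-8)·(-13)) + ((-8)·20 − 6·(-11))| = 770, so the area is 385.
Along each edge there are gcd(|Δx|,|Δy|)+1 lattice points, so counting each shared vertex once the boundary has gcd(12,15) + gcd(7,9) + gcd(15,9) + gcd(4,2) + gcd(14,31) = 3+1+3+2+1 = 10.
Pick's theorem gives I = A − B/2 + 1 = 385 − 10/2 + 1 = 381.

381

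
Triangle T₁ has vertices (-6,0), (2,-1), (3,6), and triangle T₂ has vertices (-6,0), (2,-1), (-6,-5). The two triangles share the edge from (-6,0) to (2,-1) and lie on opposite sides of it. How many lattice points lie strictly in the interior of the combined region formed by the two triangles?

The union is the simple quadrilateral with vertices (-6,0), (3,6), (2,-1), (-6,-5) in order.
The shoelace formula gives twice the area as |[(-6)·6 − 3·0] + [3·(-1) − 2·6] + [2·(-5) − (-6)·(-1)] + [(-6)·0 − (-6)·(-5)]| = 97, so the area is 97/2.
Along each edge there are gcd(|Δx|,|Δy|)+1 lattice points, so counting each shared vertex once the boundary has gcd(9,6) + gcd(1,7) + gcd(8,4) + gcd(0,5) = 3+1+4+5 = 13.
By Pick's theorem I = A − B/2 + 1 = 97/2 − 13/2 + 1 = 43.

43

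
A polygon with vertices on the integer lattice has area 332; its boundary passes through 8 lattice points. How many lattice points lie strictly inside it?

Pick's theorem A = I + B/2 − 1 rearranges to I = A − B/2 + 1 = 332 − 8/2 + 1 = 329.

329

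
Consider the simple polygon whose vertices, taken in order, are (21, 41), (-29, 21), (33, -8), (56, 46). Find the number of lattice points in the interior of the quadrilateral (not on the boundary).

2225

Using the shoelace formula, 2A = |[21·21 − (-29)·41] + [(-29)·(-8) − 33·21] + [33·46 − 56·(-8)] + [56·41 − 21·46]| = 4465, so the area is 2232.5.
The number of boundary lattice points is Σ gcd(|Δx|,|Δy|) = gcd(50,20) + gcd(62,29) + gcd(23,54) + gcd(35,5) = 10+1+1+5 = 17.
By Pick's theorem A = I + B/2 − 1, so I = 2232.5 − 17/2 + 1 = 2225.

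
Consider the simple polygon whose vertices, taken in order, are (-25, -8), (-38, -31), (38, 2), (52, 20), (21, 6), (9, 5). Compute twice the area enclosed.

By the shoelace formula, twice the signed area is |[(-25)·(-31) − (-38)·(-8)] + [(-38)·2 − 38·(-31)] + [38·20 − 52·2] + [52·6 − 21·20] + [21·5 − 9·6] + [9·(-8) − (-25)·5]| = 2225, so the area is 2225/2.

2225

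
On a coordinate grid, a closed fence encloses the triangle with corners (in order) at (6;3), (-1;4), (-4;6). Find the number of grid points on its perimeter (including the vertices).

3

Along each edge there are gcd(|Δx|,|Δy|)+1 lattice points, so counting each shared vertex once the boundary has gcd(7,1) + gcd(3,2) + gcd(10,3) = 1+1+1 = 3.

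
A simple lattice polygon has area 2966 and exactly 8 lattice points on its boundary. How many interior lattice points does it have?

Pick's theorem A = I + B/2 − 1 rearranges to I = A − B/2 + 1 = 2966 − 8/2 + 1 = 2963.

2963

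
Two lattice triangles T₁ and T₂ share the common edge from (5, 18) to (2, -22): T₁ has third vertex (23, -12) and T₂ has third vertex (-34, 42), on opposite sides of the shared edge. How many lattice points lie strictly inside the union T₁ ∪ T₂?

The union is the simple quadrilateral with vertices (5, 18), (23, -12), (2, -22), (-34, 42) in order.
The shoelace formula gives twice the area as |[5·(-12) − 23·18] + [23·(-22) − 2·(-12)] + [2·42 − (-34)·(-22)] + [(-34)·18 − 5·42]| = 2442, so the area is 1221.
Along each edge there are gcd(|Δx|,|Δy|)+1 lattice points, so counting each shared vertex once the boundary has gcd(18,30) + gcd(21,10) + gcd(36,64) + gcd(39,24) = 6+1+4+3 = 14.
By Pick's theorem I = A − B/2 + 1 = 1221 − 14/2 + 1 = 1215.

1215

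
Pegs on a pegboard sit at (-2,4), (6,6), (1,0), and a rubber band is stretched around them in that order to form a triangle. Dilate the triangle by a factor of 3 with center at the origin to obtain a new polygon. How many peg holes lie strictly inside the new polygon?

Using the shoelace formula, 2A = |[(-2)·6 − 6·4] + [6·0 − 1·6] + [1·4 − (-2)·0]| = 38, so the area is 19.
Along each edge there are gcd(|Δx|,|Δy|)+1 lattice points, so counting each shared vertex once the boundary has gcd(8,2) + gcd(5,6) + gcd(3,4) = 2+1+1 = 4.
Scaling by 3 multiplies the area by 3² = 9 (so the new area is 171) and multiplies the boundary lattice-point count by 3, giving 12.
By Pick's theorem, the interior count of the dilated polygon is 171 − 12/2 + 1 = 166.

166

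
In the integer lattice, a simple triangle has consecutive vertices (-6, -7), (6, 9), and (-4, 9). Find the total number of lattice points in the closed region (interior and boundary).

By the shoelace formula, twice the signed area is |[(-6)·9 − 6·(-7)] + [6·9 − (-4)·9] + [(-4)·(-7) − (-6)·9]| = 160, so the area is 80.
The number of boundary lattice points is Σ gcd(|Δx|,|Δy|) = gcd(12,16) + gcd(10,0) + gcd(2,16) = 4+10+2 = 16.
Pick's theorem gives I = A − B/2 + 1 = 80 − 16/2 + 1 = 73, so the closed region contains I + B = 73 + 16 = 89 lattice points.

89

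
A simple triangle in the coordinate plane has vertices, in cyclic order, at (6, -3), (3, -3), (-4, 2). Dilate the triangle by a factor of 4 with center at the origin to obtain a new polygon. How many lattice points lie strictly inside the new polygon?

103

Using the shoelace formula, 2A = |[6·(-3) − 3·(-3)] + [3·2 − (-4)·(-3)] + [(-4)·(-3) − 6·2]| = 15, so the area is 7.5.
Along each edge there are gcd(|Δx|,|Δy|)+1 lattice points, so counting each shared vertex once the boundary has gcd(3,0) + gcd(7,5) + gcd(10,5) = 3+1+5 = 9.
Scaling by 4 multiplies the area by 4² = 16 (so the new area is 120) and multiplies the boundary lattice-point count by 4, giving 36.
By Pick's theorem, the interior count of the dilated polygon is 120 − 36/2 + 1 = 103.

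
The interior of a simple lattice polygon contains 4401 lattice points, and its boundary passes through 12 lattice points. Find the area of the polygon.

4406

By Pick's theorem, A = I + B/2 − 1 = 4401 + 12/2 − 1 = 4406.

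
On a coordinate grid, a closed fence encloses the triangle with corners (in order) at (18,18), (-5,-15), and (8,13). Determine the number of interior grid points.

By the shoelace formula, twice the signed area is |[18·(-15) − (-5)·18] + [(-5)·13 − 8·(-15)] + [8·18 − 18·13]| = 215, so the area is 215/2.
Summing gcd(|Δx|,|Δy|) over the edges gives the boundary count: gcd(23,33) + gcd(13,28) + gcd(10,5) = 1+1+5 = 7.
By Pick's theorem A = I + B/2 − 1, so I = 215/2 − 7/2 + 1 = 105.

105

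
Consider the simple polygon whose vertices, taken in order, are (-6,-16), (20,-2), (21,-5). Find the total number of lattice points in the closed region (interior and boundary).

49

Using the shoelace formula, 2A = |[(-6)·(-2) − 20·(-16)] + [20·(-5) − 21·(-2)] + [21·(-16) − (-6)·(-5)]| = 92, so the area is 46.
The number of boundary lattice points is Σ gcd(|Δx|,|Δy|) = gcd(26,14) + gcd(1,3) + gcd(27,11) = 2+1+1 = 4.
Pick's theorem gives I = A − B/2 + 1 = 46 − 4/2 + 1 = 45, so the closed region contains I + B = 45 + 4 = 49 lattice points.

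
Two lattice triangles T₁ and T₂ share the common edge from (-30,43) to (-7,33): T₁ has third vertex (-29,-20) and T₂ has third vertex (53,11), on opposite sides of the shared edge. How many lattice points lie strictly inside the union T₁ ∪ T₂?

765

The union is the simple quadrilateral with vertices (-30,43), (-29,-20), (-7,33), (53,11) in order.
By the shoelace formula, twice the signed area is |((-30)·(-20) − (-29)·43) + ((-29)·33 − (-7)·(-20)) + ((-7)·11 − 53·33) + (53·43 − (-30)·11)| = 1533, so the area is 1533/2.
Along each edge there are gcd(|Δx|,|Δy|)+1 lattice points, so counting each shared vertex once the boundary has gcd(1,63) + gcd(22,53) + gcd(60,22) + gcd(83,32) = 1+1+2+1 = 5.
By Pick's theorem I = A − B/2 + 1 = 1533/2 − 5/2 + 1 = 765.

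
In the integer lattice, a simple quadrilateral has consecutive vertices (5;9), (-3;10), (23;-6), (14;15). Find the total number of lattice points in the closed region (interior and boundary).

Using the shoelace formula, 2A = |(5·10 − (-3)·9) + ((-3)·(-6) − 23·10) + (23·15 − 14·(-6)) + (14·9 − 5·15)| = 345, so the area is 172.5.
Summing gcd(|Δx|,|Δy|) over the edges gives the boundary count: gcd(8,1) + gcd(26,16) + gcd(9,21) + gcd(9,6) = 1+2+3+3 = 9.
Pick's theorem gives I = A − B/2 + 1 = 172.5 − 9/2 + 1 = 169, so the closed region contains I + B = 169 + 9 = 178 lattice points.

178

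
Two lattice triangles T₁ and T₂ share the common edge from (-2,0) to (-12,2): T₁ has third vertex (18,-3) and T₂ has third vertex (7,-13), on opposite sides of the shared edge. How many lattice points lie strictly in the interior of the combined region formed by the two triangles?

The union is the simple quadrilateral with vertices (-2,0), (18,-3), (-12,2), (7,-13) in order.
The shoelace formula gives twice the area as |((-2)·(-3) − 18·0) + (18·2 − (-12)·(-3)) + ((-12)·(-13) − 7·2) + (7·0 − (-2)·(-13))| = 122, so the area is 61.
Summing gcd(|Δx|,|Δy|) over the edges gives the boundary count: gcd(20,3) + gcd(30,5) + gcd(19,15) + gcd(9,13) = 1+5+1+1 = 8.
By Pick's theorem I = A − B/2 + 1 = 61 − 8/2 + 1 = 58.

58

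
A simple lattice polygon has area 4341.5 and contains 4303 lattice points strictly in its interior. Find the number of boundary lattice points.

Pick's theorem gives A = I + B/2 − 1, so B = 2(A − I + 1) = 2(4341.5 − 4303 + 1) = 79.

79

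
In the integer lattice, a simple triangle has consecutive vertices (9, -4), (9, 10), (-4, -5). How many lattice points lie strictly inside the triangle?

Using the shoelace formula, 2A = |(9·10 − 9·(-4)) + (9·(-5) − (-4)·10) + ((-4)·(-4) − 9·(-5))| = 182, so the area is 91.
Along each edge there are gcd(|Δx|,|Δy|)+1 lattice points, so counting each shared vertex once the boundary has gcd(0,14) + gcd(13,15) + gcd(13,1) = 14+1+1 = 16.
Pick's theorem gives I = A − B/2 + 1 = 91 − 16/2 + 1 = 84.

84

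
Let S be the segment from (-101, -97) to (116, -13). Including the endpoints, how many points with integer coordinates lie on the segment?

The number of lattice points on a segment between lattice points is gcd(|Δx|,|Δy|) + 1 = gcd(217,84) + 1 = 7 + 1 = 8.

8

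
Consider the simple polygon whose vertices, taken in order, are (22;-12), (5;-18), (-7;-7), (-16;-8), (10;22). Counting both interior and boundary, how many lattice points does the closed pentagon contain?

719

Using the shoelace formula, 2A = |[22·(-18) − 5·(-12)] + [5·(-7) − (-7)·(-18)] + [(-7)·(-8) − (-16)·(-7)] + [(-16)·22 − 10·(-8)] + [10·(-12) − 22·22]| = 1429, so the area is 1429/2.
Along each edge there are gcd(|Δx|,|Δy|)+1 lattice points, so counting each shared vertex once the boundary has gcd(17,6) + gcd(12,11) + gcd(9,1) + gcd(26,30) + gcd(12,34) = 1+1+1+2+2 = 7.
Pick's theorem gives I = A − B/2 + 1 = 1429/2 − 7/2 + 1 = 712, so the closed region contains I + B = 712 + 7 = 719 lattice points.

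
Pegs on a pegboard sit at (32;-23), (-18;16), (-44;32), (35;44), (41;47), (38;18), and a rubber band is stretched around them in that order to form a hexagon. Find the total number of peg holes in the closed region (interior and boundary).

2749

Using the shoelace formula, 2A = |(32·16 − (-18)·(-23)) + ((-18)·32 − (-44)·16) + ((-44)·44 − 35·32) + (35·47 − 41·44) + (41·18 − 38·47) + (38·(-23) − 32·18)| = 5487, so the area is 5487/2.
Along each edge there are gcd(|Δx|,|Δy|)+1 lattice points, so counting each shared vertex once the boundary has gcd(50,39) + gcd(26,16) + gcd(79,12) + gcd(6,3) + gcd(3,29) + gcd(6,41) = 1+2+1+3+1+1 = 9.
Pick's theorem gives I = A − B/2 + 1 = 5487/2 − 9/2 + 1 = 2740, so the closed region contains I + B = 2740 + 9 = 2749 lattice points.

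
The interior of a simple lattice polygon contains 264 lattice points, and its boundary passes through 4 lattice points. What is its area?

Pick's theorem states A = I + B/2 − 1, so A = 264 + 4/2 − 1 = 265.

265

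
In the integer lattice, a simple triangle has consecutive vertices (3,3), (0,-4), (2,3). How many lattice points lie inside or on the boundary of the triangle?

The shoelace formula gives twice the area as |(3·(-4) − 0·3) + (0·3 − 2·(-4)) + (2·3 − 3·3)| = 7, so the area is 3.5.
Summing gcd(|Δx|,|Δy|) over the edges gives the boundary count: gcd(3,7) + gcd(2,7) + gcd(1,0) = 1+1+1 = 3.
Pick's theorem gives I = A − B/2 + 1 = 3.5 − 3/2 + 1 = 3, so the closed region contains I + B = 3 + 3 = 6 lattice points.

6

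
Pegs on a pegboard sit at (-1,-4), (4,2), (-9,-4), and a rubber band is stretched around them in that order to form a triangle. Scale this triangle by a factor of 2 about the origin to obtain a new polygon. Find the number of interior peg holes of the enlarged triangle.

87

By the shoelace formula, twice the signed area is |((-1)·2 − 4·(-4)) + (4·(-4) − (-9)·2) + ((-9)·(-4) − (-1)·(-4))| = 48, so the area is 24.
Summing gcd(|Δx|,|Δy|) over the edges gives the boundary count: gcd(5,6) + gcd(13,6) + gcd(8,0) = 1+1+8 = 10.
Scaling by 2 multiplies the area by 2² = 4 (so the new area is 96) and multiplies the boundary lattice-point count by 2, giving 20.
By Pick's theorem, the interior count of the dilated polygon is 96 − 20/2 + 1 = 87.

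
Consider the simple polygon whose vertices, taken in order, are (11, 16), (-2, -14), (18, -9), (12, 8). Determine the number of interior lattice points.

249

The shoelace formula gives twice the area as |(11·(-14) − (-2)·16) + ((-2)·(-9) − 18·(-14)) + (18·8 − 12·(-9)) + (12·16 − 11·8)| = 504, so the area is 252.
Along each edge there are gcd(|Δx|,|Δy|)+1 lattice points, so counting each shared vertex once the boundary has gcd(13,30) + gcd(20,5) + gcd(6,17) + gcd(1,8) = 1+5+1+1 = 8.
Pick's theorem gives I = A − B/2 + 1 = 252 − 8/2 + 1 = 249.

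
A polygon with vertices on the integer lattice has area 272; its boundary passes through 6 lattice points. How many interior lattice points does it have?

270

From Pick's theorem, I = A − B/2 + 1 = 272 − 6/2 + 1 = 270.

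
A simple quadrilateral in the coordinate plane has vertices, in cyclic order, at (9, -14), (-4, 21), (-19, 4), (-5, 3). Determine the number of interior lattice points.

260

Using the shoelace formula, 2A = |[9·21 − (-4)·(-14)] + [(-4)·4 − (-19)·21] + [(-19)·3 − (-5)·4] + [(-5)·(-14) − 9·3]| = 522, so the area is 261.
Along each edge there are gcd(|Δx|,|Δy|)+1 lattice points, so counting each shared vertex once the boundary has gcd(13,35) + gcd(15,17) + gcd(14,1) + gcd(14,17) = 1+1+1+1 = 4.
Pick's theorem gives I = A − B/2 + 1 = 261 − 4/2 + 1 = 260.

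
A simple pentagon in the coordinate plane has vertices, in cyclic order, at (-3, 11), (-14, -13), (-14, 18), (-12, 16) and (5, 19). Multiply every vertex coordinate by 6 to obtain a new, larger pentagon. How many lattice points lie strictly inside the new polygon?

The shoelace formula gives twice the area as |[(-3)·(-13) − (-14)·11] + [(-14)·18 − (-14)·(-13)] + [(-14)·16 − (-12)·18] + [(-12)·19 − 5·16] + [5·11 − (-3)·19]| = 445, so the area is 222.5.
Along each edge there are gcd(|Δx|,|Δy|)+1 lattice points, so counting each shared vertex once the boundary has gcd(11,24) + gcd(0,31) + gcd(2,2) + gcd(17,3) + gcd(8,8) = 1+31+2+1+8 = 43.
Scaling by 6 multiplies the area by 6² = 36 (so the new area is 8010) and multiplies the boundary lattice-point count by 6, giving 258.
By Pick's theorem, the interior count of the dilated polygon is 8010 − 258/2 + 1 = 7882.

7882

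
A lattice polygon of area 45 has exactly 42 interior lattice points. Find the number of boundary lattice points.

8

Pick's theorem gives A = I + B/2 − 1, so B = 2(A − I + 1) = 2(45 − 42 + 1) = 8.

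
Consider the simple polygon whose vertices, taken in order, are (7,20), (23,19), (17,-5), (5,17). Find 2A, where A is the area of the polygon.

470

Using the shoelace formula, 2A = |(7·19 − 23·20) + (23·(-5) − 17·19) + (17·17 − 5·(-5)) + (5·20 − 7·17)| = 470, so the area is 235.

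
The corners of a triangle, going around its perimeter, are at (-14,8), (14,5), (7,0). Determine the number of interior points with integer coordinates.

By the shoelace formula, twice the signed area is |((-14)·5 − 14·8) + (14·0 − 7·5) + (7·8 − (-14)·0)| = 161, so the area is 161/2.
The number of boundary lattice points is Σ gcd(|Δx|,|Δy|) = gcd(28,3) + gcd(7,5) + gcd(21,8) = 1+1+1 = 3.
Pick's theorem gives I = A − B/2 + 1 = 161/2 − 3/2 + 1 = 80.

80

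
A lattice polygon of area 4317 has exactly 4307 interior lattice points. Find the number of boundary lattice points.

22

Pick's theorem gives A = I + B/2 − 1, so B = 2(A − I + 1) = 2(4317 − 4307 + 1) = 22.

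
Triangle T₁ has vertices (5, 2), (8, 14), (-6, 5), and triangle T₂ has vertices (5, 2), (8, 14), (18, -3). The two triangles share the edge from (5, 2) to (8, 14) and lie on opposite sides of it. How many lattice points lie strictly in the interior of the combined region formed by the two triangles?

155

The union is the simple quadrilateral with vertices (5, 2), (-6, 5), (8, 14), (18, -3) in order.
By the shoelace formula, twice the signed area is |(5·5 − (-6)·2) + ((-6)·14 − 8·5) + (8·(-3) − 18·14) + (18·2 − 5·(-3))| = 312, so the area is 156.
Along each edge there are gcd(|Δx|,|Δy|)+1 lattice points, so counting each shared vertex once the boundary has gcd(11,3) + gcd(14,9) + gcd(10,17) + gcd(13,5) = 1+1+1+1 = 4.
By Pick's theorem I = A − B/2 + 1 = 156 − 4/2 + 1 = 155.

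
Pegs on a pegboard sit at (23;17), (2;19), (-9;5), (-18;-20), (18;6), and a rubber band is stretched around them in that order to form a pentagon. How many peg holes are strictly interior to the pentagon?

Using the shoelace formula, 2A = |[23·19 − 2·17] + [2·5 − (-9)·19] + [(-9)·(-20) − (-18)·5] + [(-18)·6 − 18·(-20)] + [18·17 − 23·6]| = 1274, so the area is 637.
Along each edge there are gcd(|Δx|,|Δy|)+1 lattice points, so counting each shared vertex once the boundary has gcd(21,2) + gcd(11,14) + gcd(9,25) + gcd(36,26) + gcd(5,11) = 1+1+1+2+1 = 6.
Pick's theorem gives I = A − B/2 + 1 = 637 − 6/2 + 1 = 635.

635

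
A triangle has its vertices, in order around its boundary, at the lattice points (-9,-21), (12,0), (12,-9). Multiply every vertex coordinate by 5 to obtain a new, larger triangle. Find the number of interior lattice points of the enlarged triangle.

2281

By the shoelace formula, twice the signed area is |((-9)·0 − 12·(-21)) + (12·(-9) − 12·0) + (12·(-21) − (-9)·(-9))| = 189, so the area is 94.5.
The number of boundary lattice points is Σ gcd(|Δx|,|Δy|) = gcd(21,21) + gcd(0,9) + gcd(21,12) = 21+9+3 = 33.
Scaling by 5 multiplies the area by 5² = 25 (so the new area is 2362.5) and multiplies the boundary lattice-point count by 5, giving 165.
By Pick's theorem, the interior count of the dilated polygon is 2362.5 − 165/2 + 1 = 2281.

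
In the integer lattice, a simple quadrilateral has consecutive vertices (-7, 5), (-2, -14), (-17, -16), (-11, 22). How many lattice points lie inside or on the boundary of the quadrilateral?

By the shoelace formula, twice the signed area is |((-7)·(-14) − (-2)·5) + ((-2)·(-16) − (-17)·(-14)) + ((-17)·22 − (-11)·(-16)) + ((-11)·5 − (-7)·22)| = 549, so the area is 274.5.
The number of boundary lattice points is Σ gcd(|Δx|,|Δy|) = gcd(5,19) + gcd(15,2) + gcd(6,38) + gcd(4,17) = 1+1+2+1 = 5.
Pick's theorem gives I = A − B/2 + 1 = 274.5 − 5/2 + 1 = 273, so the closed region contains I + B = 273 + 5 = 278 lattice points.

278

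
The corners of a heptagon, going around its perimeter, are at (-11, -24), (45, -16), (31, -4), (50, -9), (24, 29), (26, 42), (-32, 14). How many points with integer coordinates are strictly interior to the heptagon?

By the shoelace formula, twice the signed area is |[(-11)·(-16) − 45·(-24)] + [45·(-4) − 31·(-16)] + [31·(-9) − 50·(-4)] + [50·29 − 24·(-9)] + [24·42 − 26·29] + [26·14 − (-32)·42] + [(-32)·(-24) − (-11)·14]| = 6043, so the area is 6043/2.
The number of boundary lattice points is Σ gcd(|Δx|,|Δy|) = gcd(56,8) + gcd(14,12) + gcd(19,5) + gcd(26,38) + gcd(2,13) + gcd(58,28) + gcd(21,38) = 8+2+1+2+1+2+1 = 17.
Pick's theorem gives I = A − B/2 + 1 = 6043/2 − 17/2 + 1 = 3014.

3014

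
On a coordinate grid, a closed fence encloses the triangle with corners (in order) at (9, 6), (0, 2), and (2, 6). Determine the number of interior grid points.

The shoelace formula gives twice the area as |[9·2 − 0·6] + [0·6 − 2·2] + [2·6 − 9·6]| = 28, so the area is 14.
Along each edge there are gcd(|Δx|,|Δy|)+1 lattice points, so counting each shared vertex once the boundary has gcd(9,4) + gcd(2,4) + gcd(7,0) = 1+2+7 = 10.
By Pick's theorem A = I + B/2 − 1, so I = 14 − 10/2 + 1 = 10.

10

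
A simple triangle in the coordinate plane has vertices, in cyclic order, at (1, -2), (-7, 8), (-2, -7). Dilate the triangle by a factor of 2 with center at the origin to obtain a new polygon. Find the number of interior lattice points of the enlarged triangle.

The shoelace formula gives twice the area as |[1·8 − (-7)·(-2)] + [(-7)·(-7) − (-2)·8] + [(-2)·(-2) − 1·(-7)]| = 70, so the area is 35.
Summing gcd(|Δx|,|Δy|) over the edges gives the boundary count: gcd(8,10) + gcd(5,15) + gcd(3,5) = 2+5+1 = 8.
Scaling by 2 multiplies the area by 2² = 4 (so the new area is 140) and multiplies the boundary lattice-point count by 2, giving 16.
By Pick's theorem, the interior count of the dilated polygon is 140 − 16/2 + 1 = 133.

133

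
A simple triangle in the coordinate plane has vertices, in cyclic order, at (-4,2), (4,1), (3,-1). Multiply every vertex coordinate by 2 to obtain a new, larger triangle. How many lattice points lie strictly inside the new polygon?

Using the shoelace formula, 2A = |[(-4)·1 − 4·2] + [4·(-1) − 3·1] + [3·2 − (-4)·(-1)]| = 17, so the area is 17/2.
The number of boundary lattice points is Σ gcd(|Δx|,|Δy|) = gcd(8,1) + gcd(1,2) + gcd(7,3) = 1+1+1 = 3.
Scaling by 2 multiplies the area by 2² = 4 (so the new area is 34) and multiplies the boundary lattice-point count by 2, giving 6.
By Pick's theorem, the interior count of the dilated polygon is 34 − 6/2 + 1 = 32.

32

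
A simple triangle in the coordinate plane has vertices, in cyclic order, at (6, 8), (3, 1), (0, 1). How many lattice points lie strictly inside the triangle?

9

By the shoelace formula, twice the signed area is |[6·1 − 3·8] + [3·1 − 0·1] + [0·8 − 6·1]| = 21, so the area is 21/2.
The number of boundary lattice points is Σ gcd(|Δx|,|Δy|) = gcd(3,7) + gcd(3,0) + gcd(6,7) = 1+3+1 = 5.
Pick's theorem gives I = A − B/2 + 1 = 21/2 − 5/2 + 1 = 9.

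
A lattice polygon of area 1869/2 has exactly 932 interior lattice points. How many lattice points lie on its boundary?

Pick's theorem gives A = I + B/2 − 1, so B = 2(A − I + 1) = 2(1869/2 − 932 + 1) = 7.

7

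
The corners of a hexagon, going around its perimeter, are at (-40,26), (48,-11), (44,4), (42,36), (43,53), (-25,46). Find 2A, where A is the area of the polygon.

The shoelace formula gives twice the area as |[(-40)·(-11) − 48·26] + [48·4 − 44·(-11)] + [44·36 − 42·4] + [42·53 − 43·36] + [43·46 − (-25)·53] + [(-25)·26 − (-40)·46]| = 6455, so the area is 6455/2.

6455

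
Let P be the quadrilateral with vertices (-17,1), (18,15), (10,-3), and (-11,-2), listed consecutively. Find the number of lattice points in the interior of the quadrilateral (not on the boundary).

282

By the shoelace formula, twice the signed area is |((-17)·15 − 18·1) + (18·(-3) − 10·15) + (10·(-2) − (-11)·(-3)) + ((-11)·1 − (-17)·(-2))| = 575, so the area is 287.5.
Along each edge there are gcd(|Δx|,|Δy|)+1 lattice points, so counting each shared vertex once the boundary has gcd(35,14) + gcd(8,18) + gcd(21,1) + gcd(6,3) = 7+2+1+3 = 13.
By Pick's theorem A = I + B/2 − 1, so I = 287.5 − 13/2 + 1 = 282.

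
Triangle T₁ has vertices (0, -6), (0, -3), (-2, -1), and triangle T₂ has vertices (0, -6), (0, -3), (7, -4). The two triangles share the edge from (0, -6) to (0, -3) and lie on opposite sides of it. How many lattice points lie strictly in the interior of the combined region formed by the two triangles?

The union is the simple quadrilateral with vertices (0, -6), (-2, -1), (0, -3), (7, -4) in order.
Using the shoelace formula, 2A = |(0·(-1) − (-2)·(-6)) + ((-2)·(-3) − 0·(-1)) + (0·(-4) − 7·(-3)) + (7·(-6) − 0·(-4))| = 27, so the area is 13.5.
The number of boundary lattice points is Σ gcd(|Δx|,|Δy|) = gcd(2,5) + gcd(2,2) + gcd(7,1) + gcd(7,2) = 1+2+1+1 = 5.
By Pick's theorem I = A − B/2 + 1 = 13.5 − 5/2 + 1 = 12.

12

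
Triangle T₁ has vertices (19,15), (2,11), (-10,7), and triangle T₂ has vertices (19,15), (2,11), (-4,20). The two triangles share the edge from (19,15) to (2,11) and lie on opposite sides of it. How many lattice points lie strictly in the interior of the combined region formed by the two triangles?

95

The union is the simple quadrilateral with vertices (19,15), (-10,7), (2,11), (-4,20) in order.
By the shoelace formula, twice the signed area is |[19·7 − (-10)·15] + [(-10)·11 − 2·7] + [2·20 − (-4)·11] + [(-4)·15 − 19·20]| = 197, so the area is 98.5.
Summing gcd(|Δx|,|Δy|) over the edges gives the boundary count: gcd(29,8) + gcd(12,4) + gcd(6,9) + gcd(23,5) = 1+4+3+1 = 9.
By Pick's theorem I = A − B/2 + 1 = 98.5 − 9/2 + 1 = 95.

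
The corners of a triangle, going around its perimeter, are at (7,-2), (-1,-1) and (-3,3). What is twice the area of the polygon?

Using the shoelace formula, 2A = |(7·(-1) − (-1)·(-2)) + ((-1)·3 − (-3)·(-1)) + ((-3)·(-2) − 7·3)| = 30, so the area is 15.

30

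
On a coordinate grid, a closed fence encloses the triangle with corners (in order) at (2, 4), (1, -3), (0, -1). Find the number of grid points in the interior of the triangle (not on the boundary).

Using the shoelace formula, 2A = |(2·(-3) − 1·4) + (1·(-1) − 0·(-3)) + (0·4 − 2·(-1))| = 9, so the area is 9/2.
Along each edge there are gcd(|Δx|,|Δy|)+1 lattice points, so counting each shared vertex once the boundary has gcd(1,7) + gcd(1,2) + gcd(2,5) = 1+1+1 = 3.
By Pick's theorem A = I + B/2 − 1, so I = 9/2 − 3/2 + 1 = 4.

4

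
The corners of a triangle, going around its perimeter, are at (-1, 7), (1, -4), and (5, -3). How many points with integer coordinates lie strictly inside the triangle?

22

By the shoelace formula, twice the signed area is |[(-1)·(-4) − 1·7] + [1·(-3) − 5·(-4)] + [5·7 − (-1)·(-3)]| = 46, so the area is 23.
The number of boundary lattice points is Σ gcd(|Δx|,|Δy|) = gcd(2,11) + gcd(4,1) + gcd(6,10) = 1+1+2 = 4.
Pick's theorem gives I = A − B/2 + 1 = 23 − 4/2 + 1 = 22.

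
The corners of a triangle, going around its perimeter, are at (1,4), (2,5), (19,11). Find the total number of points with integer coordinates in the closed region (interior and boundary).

8

Using the shoelace formula, 2A = |(1·5 − 2·4) + (2·11 − 19·5) + (19·4 − 1·11)| = 11, so the area is 11/2.
Summing gcd(|Δx|,|Δy|) over the edges gives the boundary count: gcd(1,1) + gcd(17,6) + gcd(18,7) = 1+1+1 = 3.
Pick's theorem gives I = A − B/2 + 1 = 11/2 − 3/2 + 1 = 5, so the closed region contains I + B = 5 + 3 = 8 lattice points.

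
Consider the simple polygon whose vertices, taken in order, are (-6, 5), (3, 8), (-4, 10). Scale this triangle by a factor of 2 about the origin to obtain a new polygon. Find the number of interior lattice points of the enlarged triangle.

74

By the shoelace formula, twice the signed area is |((-6)·8 − 3·5) + (3·10 − (-4)·8) + ((-4)·5 − (-6)·10)| = 39, so the area is 19.5.
Summing gcd(|Δx|,|Δy|) over the edges gives the boundary count: gcd(9,3) + gcd(7,2) + gcd(2,5) = 3+1+1 = 5.
Scaling by 2 multiplies the area by 2² = 4 (so the new area is 78) and multiplies the boundary lattice-point count by 2, giving 10.
By Pick's theorem, the interior count of the dilated polygon is 78 − 10/2 + 1 = 74.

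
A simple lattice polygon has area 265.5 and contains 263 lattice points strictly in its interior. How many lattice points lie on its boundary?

Pick's theorem gives A = I + B/2 − 1, so B = 2(A − I + 1) = 2(265.5 − 263 + 1) = 7.

7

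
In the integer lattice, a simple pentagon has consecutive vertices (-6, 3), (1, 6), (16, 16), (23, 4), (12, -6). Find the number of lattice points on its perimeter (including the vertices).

The number of boundary lattice points is Σ gcd(|Δx|,|Δy|) = gcd(7,3) + gcd(15,10) + gcd(7,12) + gcd(11,10) + gcd(18,9) = 1+5+1+1+9 = 17.

17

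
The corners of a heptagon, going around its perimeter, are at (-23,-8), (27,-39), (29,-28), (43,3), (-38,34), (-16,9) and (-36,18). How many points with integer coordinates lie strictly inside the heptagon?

2639

By the shoelace formula, twice the signed area is |[(-23)·(-39) − 27·(-8)] + [27·(-28) − 29·(-39)] + [29·3 − 43·(-28)] + [43·34 − (-38)·3] + [(-38)·9 − (-16)·34] + [(-16)·18 − (-36)·9] + [(-36)·(-8) − (-23)·18]| = 5295, so the area is 2647.5.
Summing gcd(|Δx|,|Δy|) over the edges gives the boundary count: gcd(50,31) + gcd(2,11) + gcd(14,31) + gcd(81,31) + gcd(22,25) + gcd(20,9) + gcd(13,26) = 1+1+1+1+1+1+13 = 19.
Pick's theorem gives I = A − B/2 + 1 = 2647.5 − 19/2 + 1 = 2639.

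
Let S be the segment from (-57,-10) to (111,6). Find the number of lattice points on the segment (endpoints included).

The number of lattice points on a segment between lattice points is gcd(|Δx|,|Δy|) + 1 = gcd(168,16) + 1 = 8 + 1 = 9.

9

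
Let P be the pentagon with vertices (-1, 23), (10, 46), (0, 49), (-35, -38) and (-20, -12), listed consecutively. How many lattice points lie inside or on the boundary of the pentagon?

562

By the shoelace formula, twice the signed area is |[(-1)·46 − 10·23] + [10·49 − 0·46] + [0·(-38) − (-35)·49] + [(-35)·(-12) − (-20)·(-38)] + [(-20)·23 − (-1)·(-12)]| = 1117, so the area is 558.5.
The number of boundary lattice points is Σ gcd(|Δx|,|Δy|) = gcd(11,23) + gcd(10,3) + gcd(35,87) + gcd(15,26) + gcd(19,35) = 1+1+1+1+1 = 5.
Pick's theorem gives I = A − B/2 + 1 = 558.5 − 5/2 + 1 = 557, so the closed region contains I + B = 557 + 5 = 562 lattice points.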